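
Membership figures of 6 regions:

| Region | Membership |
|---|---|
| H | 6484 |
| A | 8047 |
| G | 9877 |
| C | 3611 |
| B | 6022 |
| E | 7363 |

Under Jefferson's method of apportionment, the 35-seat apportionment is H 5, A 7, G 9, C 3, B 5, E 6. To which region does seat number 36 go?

Priority for the next seat is population ÷ (current seats + 1).
Priorities: H 1080.667, A 1005.875, G 987.700, C 902.750, B 1003.667, E 1051.857.
Highest priority: H.

H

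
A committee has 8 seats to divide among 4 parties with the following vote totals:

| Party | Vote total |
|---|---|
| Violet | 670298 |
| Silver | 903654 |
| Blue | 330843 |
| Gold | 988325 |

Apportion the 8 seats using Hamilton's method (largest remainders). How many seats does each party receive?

Total 2893120; standard divisor 2893120/8 = 361640.
Standard quotas: Violet 1.8535, Silver 2.4988, Blue 0.9148, Gold 2.7329.
Lower quotas: Violet 1, Silver 2, Blue 0, Gold 2 (sum 5, leaving 3 seats).
Remainders in descending order: Blue 0.9148, Violet 0.8535, Gold 0.7329, Silver 0.4988.
The surplus seats go to Blue, Violet, Gold.

Violet 2; Silver 2; Blue 1; Gold 3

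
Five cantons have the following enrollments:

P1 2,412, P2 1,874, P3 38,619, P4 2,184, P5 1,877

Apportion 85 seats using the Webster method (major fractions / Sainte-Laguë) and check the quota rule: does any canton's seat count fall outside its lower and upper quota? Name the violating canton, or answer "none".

Standard quotas: P1 4.365, P2 3.392, P3 69.893, P4 3.953, P5 3.397.
Webster allocation: P1 4, P2 3, P3 71, P4 4, P5 3.
P3 has quota 69.893 (lower 69, upper 70) but receives 71 — outside the quota interval.

P3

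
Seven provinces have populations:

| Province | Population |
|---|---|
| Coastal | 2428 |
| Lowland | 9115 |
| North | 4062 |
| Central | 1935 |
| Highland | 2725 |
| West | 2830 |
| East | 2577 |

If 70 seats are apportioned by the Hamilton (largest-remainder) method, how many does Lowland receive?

25

Standard divisor: 25672 ÷ 70 ≈ 366.743.
Standard quotas: Coastal 6.6204, Lowland 24.8539, North 11.0759, Central 5.2762, Highland 7.4303, West 7.7166, East 7.0267.
Lower quotas: Coastal 6, Lowland 24, North 11, Central 5, Highland 7, West 7, East 7 (sum 67, leaving 3 seats).
Remainders in descending order: Lowland 0.8539, West 0.7166, Coastal 0.6204, Highland 0.4303, Central 0.2762, North 0.0759, East 0.0267.
The surplus seats go to Lowland, West, Coastal.
Lowland receives 25.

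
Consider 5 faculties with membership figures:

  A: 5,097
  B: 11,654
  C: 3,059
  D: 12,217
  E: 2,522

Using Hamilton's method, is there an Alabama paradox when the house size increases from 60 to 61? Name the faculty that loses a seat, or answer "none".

E

At 60 seats: A 9, B 20, C 5, D 21, E 5.
At 61 seats: A 9, B 21, C 5, D 22, E 4.
E drops from 5 to 4.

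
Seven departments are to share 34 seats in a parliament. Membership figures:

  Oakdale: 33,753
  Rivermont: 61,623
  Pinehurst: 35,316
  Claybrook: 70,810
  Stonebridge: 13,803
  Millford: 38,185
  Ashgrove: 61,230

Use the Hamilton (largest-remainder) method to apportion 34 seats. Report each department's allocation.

Oakdale=4; Rivermont=7; Pinehurst=4; Claybrook=8; Stonebridge=1; Millford=4; Ashgrove=6

Total 314720; standard divisor 314720/34 ≈ 9256.471.
Standard quotas: Oakdale 3.6464, Rivermont 6.6573, Pinehurst 3.8153, Claybrook 7.6498, Stonebridge 1.4912, Millford 4.1252, Ashgrove 6.6148.
Lower quotas: Oakdale 3, Rivermont 6, Pinehurst 3, Claybrook 7, Stonebridge 1, Millford 4, Ashgrove 6 (sum 30, leaving 4 seats).
Remainders in descending order: Pinehurst 0.8153, Rivermont 0.6573, Claybrook 0.6498, Oakdale 0.6464, Ashgrove 0.6148, Stonebridge 0.4912, Millford 0.1252.
Largest remainders: Pinehurst, Rivermont, Claybrook, Oakdale receive the extra seats.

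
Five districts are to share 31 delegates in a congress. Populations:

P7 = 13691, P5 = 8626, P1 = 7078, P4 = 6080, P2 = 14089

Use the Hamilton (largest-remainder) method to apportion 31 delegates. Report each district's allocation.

P7 9; P5 5; P1 4; P4 4; P2 9

Standard divisor: 49564 ÷ 31 ≈ 1598.839.
Standard quotas: P7 8.5631, P5 5.3952, P1 4.4270, P4 3.8028, P2 8.8120.
Lower quotas: P7 8, P5 5, P1 4, P4 3, P2 8 (sum 28, leaving 3 seats).
Remainders in descending order: P2 0.8120, P4 0.8028, P7 0.5631, P1 0.4270, P5 0.3952.
The surplus seats go to P2, P4, P7.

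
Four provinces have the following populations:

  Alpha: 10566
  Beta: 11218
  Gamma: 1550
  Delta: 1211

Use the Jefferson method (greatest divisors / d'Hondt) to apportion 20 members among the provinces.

Alpha: 9; Beta: 9; Gamma: 1; Delta: 1

Standard divisor 24545/20 ≈ 1227.25; standard quotas: Alpha 8.609, Beta 9.141, Gamma 1.263, Delta 0.987.
Rounding down gives 8, 9, 1, 0 = 18 seats, so the divisor must be adjusted.
With modified divisor 1150: modified quotas Alpha 9.188, Beta 9.755, Gamma 1.348, Delta 1.053.
Rounding down: Alpha 9, Beta 9, Gamma 1, Delta 1 (total 20).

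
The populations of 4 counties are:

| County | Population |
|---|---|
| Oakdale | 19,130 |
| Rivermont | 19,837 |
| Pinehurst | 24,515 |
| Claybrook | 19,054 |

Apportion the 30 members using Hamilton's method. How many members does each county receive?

Oakdale: 7, Rivermont: 7, Pinehurst: 9, Claybrook: 7

The standard divisor is 82536/30 ≈ 2751.2.
Standard quotas: Oakdale 6.9533, Rivermont 7.2103, Pinehurst 8.9107, Claybrook 6.9257.
Lower quotas: Oakdale 6, Rivermont 7, Pinehurst 8, Claybrook 6 (sum 27, leaving 3 seats).
Remainders in descending order: Oakdale 0.9533, Claybrook 0.9257, Pinehurst 0.9107, Rivermont 0.2103.
Largest remainders: Oakdale, Claybrook, Pinehurst receive the extra seats.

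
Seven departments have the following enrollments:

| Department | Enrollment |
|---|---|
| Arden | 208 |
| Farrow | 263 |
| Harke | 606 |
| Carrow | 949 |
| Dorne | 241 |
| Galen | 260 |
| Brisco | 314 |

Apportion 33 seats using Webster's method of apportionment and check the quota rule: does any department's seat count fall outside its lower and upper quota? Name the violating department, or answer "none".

Standard quotas: Arden 2.416, Farrow 3.055, Harke 7.039, Carrow 11.023, Dorne 2.799, Galen 3.020, Brisco 3.647.
Webster allocation: Arden 2, Farrow 3, Harke 7, Carrow 11, Dorne 3, Galen 3, Brisco 4.
Every allocation lies between the lower and upper quota.

none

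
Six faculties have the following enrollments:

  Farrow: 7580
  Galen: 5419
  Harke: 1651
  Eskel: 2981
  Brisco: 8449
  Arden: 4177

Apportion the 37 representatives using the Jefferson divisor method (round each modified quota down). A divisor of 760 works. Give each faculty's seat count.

Farrow: 9, Galen: 7, Harke: 2, Eskel: 3, Brisco: 11, Arden: 5

With modified divisor 760: modified quotas Farrow 9.974, Galen 7.130, Harke 2.172, Eskel 3.922, Brisco 11.117, Arden 5.496.
Rounding down: Farrow 9, Galen 7, Harke 2, Eskel 3, Brisco 11, Arden 5 (total 37).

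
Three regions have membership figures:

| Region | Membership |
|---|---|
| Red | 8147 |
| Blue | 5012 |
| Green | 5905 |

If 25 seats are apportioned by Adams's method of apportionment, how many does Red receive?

Standard divisor 19064/25 ≈ 762.56; standard quotas: Red 10.684, Blue 6.573, Green 7.744.
Rounding up gives 11, 7, 8 = 26 seats, so the divisor must be adjusted.
With modified divisor 830: modified quotas Red 9.816, Blue 6.039, Green 7.114.
Rounding up: Red 10, Blue 7, Green 8 (total 25).
Red receives 10.

10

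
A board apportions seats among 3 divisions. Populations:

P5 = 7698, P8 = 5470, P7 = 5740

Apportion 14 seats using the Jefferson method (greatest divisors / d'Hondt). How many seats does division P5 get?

6

Standard divisor 18908/14 ≈ 1350.571; standard quotas: P5 5.700, P8 4.050, P7 4.250.
Rounding down gives 5, 4, 4 = 13 seats, so the divisor must be adjusted.
With modified divisor 1200: modified quotas P5 6.415, P8 4.558, P7 4.783.
Rounding down: P5 6, P8 4, P7 4 (total 14).
P5 receives 6.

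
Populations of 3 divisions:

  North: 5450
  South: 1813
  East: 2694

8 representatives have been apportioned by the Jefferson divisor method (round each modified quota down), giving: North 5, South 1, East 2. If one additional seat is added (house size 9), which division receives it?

Priority for the next seat is population ÷ (current seats + 1).
Priorities: North 908.333, South 906.500, East 898.000.
Highest priority: North.

North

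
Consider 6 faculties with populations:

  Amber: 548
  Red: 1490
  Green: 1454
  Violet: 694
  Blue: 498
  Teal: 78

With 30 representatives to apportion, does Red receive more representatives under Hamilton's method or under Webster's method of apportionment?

Hamilton: Amber 4, Red 9, Green 9, Violet 4, Blue 3, Teal 1.
Webster: Amber 4, Red 10, Green 9, Violet 4, Blue 3, Teal 0.
Red gets 9 under Hamilton and 10 under Webster.

Webster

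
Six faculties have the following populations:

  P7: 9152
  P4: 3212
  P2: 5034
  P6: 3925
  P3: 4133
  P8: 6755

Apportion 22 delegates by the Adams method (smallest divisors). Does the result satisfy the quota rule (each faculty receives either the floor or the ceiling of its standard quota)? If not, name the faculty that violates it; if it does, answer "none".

Standard quotas: P7 6.251, P4 2.194, P2 3.438, P6 2.681, P3 2.823, P8 4.614.
Adams allocation: P7 6, P4 2, P2 3, P6 3, P3 3, P8 5.
Every allocation lies between the lower and upper quota.

none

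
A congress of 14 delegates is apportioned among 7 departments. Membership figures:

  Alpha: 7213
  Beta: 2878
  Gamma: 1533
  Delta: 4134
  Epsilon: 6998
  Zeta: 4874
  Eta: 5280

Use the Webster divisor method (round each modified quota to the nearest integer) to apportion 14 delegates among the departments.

Standard divisor 32910/14 ≈ 2350.714; standard quotas: Alpha 3.068, Beta 1.224, Gamma 0.652, Delta 1.759, Epsilon 2.977, Zeta 2.073, Eta 2.246.
Rounding to the nearest integer gives Alpha 3, Beta 1, Gamma 1, Delta 2, Epsilon 3, Zeta 2, Eta 2 — total 14, matching the house size, so no adjustment is needed.

Alpha 3, Beta 1, Gamma 1, Delta 2, Epsilon 3, Zeta 2, Eta 2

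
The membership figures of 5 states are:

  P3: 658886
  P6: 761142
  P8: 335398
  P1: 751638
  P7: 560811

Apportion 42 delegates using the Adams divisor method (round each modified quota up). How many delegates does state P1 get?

Standard divisor 3067875/42 ≈ 73044.643; standard quotas: P3 9.020, P6 10.420, P8 4.592, P1 10.290, P7 7.678.
Rounding up gives 10, 11, 5, 11, 8 = 45 seats, so the divisor must be adjusted.
With modified divisor 78100: modified quotas P3 8.436, P6 9.746, P8 4.294, P1 9.624, P7 7.181.
Rounding up: P3 9, P6 10, P8 5, P1 10, P7 8 (total 42).
P1 receives 10.

10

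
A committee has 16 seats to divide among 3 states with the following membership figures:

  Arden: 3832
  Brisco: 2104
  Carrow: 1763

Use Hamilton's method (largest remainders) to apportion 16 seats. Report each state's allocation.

Standard divisor: 7699 ÷ 16 ≈ 481.188.
Standard quotas: Arden 7.964, Brisco 4.373, Carrow 3.664.
Lower quotas: Arden 7, Brisco 4, Carrow 3 (sum 14, leaving 2 seats).
Remainders in descending order: Arden 0.964, Carrow 0.664, Brisco 0.373.
The surplus seats go to Arden, Carrow.

Arden: 8; Brisco: 4; Carrow: 4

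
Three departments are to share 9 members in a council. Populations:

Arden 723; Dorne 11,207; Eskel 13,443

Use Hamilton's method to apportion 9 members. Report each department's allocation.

Standard divisor: 25373 ÷ 9 ≈ 2819.222.
Standard quotas: Arden 0.2565, Dorne 3.9752, Eskel 4.7683.
Lower quotas: Arden 0, Dorne 3, Eskel 4 (sum 7, leaving 2 seats).
Remainders in descending order: Dorne 0.9752, Eskel 0.7683, Arden 0.2565.
The surplus seats go to Dorne, Eskel.

Arden 0; Dorne 4; Eskel 5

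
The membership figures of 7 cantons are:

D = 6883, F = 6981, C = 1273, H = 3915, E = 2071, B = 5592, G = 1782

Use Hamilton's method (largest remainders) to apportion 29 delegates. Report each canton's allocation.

D 7, F 7, C 1, H 4, E 2, B 6, G 2

Standard divisor: 28497 ÷ 29 ≈ 982.655.
Standard quotas: D 7.0045, F 7.1042, C 1.2955, H 3.9841, E 2.1076, B 5.6907, G 1.8135.
Lower quotas: D 7, F 7, C 1, H 3, E 2, B 5, G 1 (sum 26, leaving 3 seats).
Remainders in descending order: H 0.9841, G 0.8135, B 0.6907, C 0.2955, E 0.1076, F 0.1042, D 0.0045.
Largest remainders: H, G, B receive the extra seats.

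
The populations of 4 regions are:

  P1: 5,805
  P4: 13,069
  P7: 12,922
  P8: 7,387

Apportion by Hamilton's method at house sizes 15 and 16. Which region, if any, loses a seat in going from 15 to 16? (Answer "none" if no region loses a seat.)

At 15 seats: P1 2, P4 5, P7 5, P8 3.
At 16 seats: P1 3, P4 5, P7 5, P8 3.
No region's allocation decreased.

none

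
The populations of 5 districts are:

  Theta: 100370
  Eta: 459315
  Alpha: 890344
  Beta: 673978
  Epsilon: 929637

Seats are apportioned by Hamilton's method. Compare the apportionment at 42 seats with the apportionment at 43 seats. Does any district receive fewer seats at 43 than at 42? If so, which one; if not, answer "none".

At 42 seats: Theta 2, Eta 6, Alpha 12, Beta 9, Epsilon 13.
At 43 seats: Theta 1, Eta 6, Alpha 13, Beta 10, Epsilon 13.
Theta drops from 2 to 1.

Theta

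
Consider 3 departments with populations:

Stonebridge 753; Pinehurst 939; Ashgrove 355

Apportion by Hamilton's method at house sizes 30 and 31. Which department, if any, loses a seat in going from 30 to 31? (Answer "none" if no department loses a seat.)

none

At 30 seats: Stonebridge 11, Pinehurst 14, Ashgrove 5.
At 31 seats: Stonebridge 12, Pinehurst 14, Ashgrove 5.
No department's allocation decreased.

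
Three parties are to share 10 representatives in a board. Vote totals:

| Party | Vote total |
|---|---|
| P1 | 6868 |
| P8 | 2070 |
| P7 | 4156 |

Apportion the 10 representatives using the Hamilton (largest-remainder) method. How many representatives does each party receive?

Standard divisor: 13094 ÷ 10 ≈ 1309.4.
Standard quotas: P1 5.2452, P8 1.5809, P7 3.1740.
Lower quotas: P1 5, P8 1, P7 3 (sum 9, leaving 1 seat).
Remainders in descending order: P8 0.5809, P1 0.2452, P7 0.1740.
Largest remainder: P8 receives the extra seat.

P1: 5, P8: 2, P7: 3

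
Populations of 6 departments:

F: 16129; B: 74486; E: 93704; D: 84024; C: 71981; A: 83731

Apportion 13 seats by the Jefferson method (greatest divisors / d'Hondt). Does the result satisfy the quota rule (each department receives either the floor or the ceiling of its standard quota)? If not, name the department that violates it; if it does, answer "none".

Standard quotas: F 0.494, B 2.283, E 2.873, D 2.576, C 2.207, A 2.567.
Jefferson allocation: F 0, B 2, E 3, D 3, C 2, A 3.
Every allocation lies between the lower and upper quota.

none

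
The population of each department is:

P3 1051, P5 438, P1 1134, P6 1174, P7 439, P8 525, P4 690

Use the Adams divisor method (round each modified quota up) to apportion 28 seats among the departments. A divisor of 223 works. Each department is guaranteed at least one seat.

P3 5, P5 2, P1 6, P6 6, P7 2, P8 3, P4 4

With modified divisor 223: modified quotas P3 4.713, P5 1.964, P1 5.085, P6 5.265, P7 1.969, P8 2.354, P4 3.094.
Rounding up: P3 5, P5 2, P1 6, P6 6, P7 2, P8 3, P4 4 (total 28).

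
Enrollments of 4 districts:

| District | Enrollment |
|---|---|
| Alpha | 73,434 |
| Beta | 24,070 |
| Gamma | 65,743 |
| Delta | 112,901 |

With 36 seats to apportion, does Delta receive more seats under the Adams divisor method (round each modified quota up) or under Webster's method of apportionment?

Adams: Alpha 10, Beta 3, Gamma 9, Delta 14.
Webster: Alpha 9, Beta 3, Gamma 9, Delta 15.
Delta gets 14 under Adams and 15 under Webster.

Webster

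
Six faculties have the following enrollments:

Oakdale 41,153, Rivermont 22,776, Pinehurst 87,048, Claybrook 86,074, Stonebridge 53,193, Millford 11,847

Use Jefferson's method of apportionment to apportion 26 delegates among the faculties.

Oakdale: 3; Rivermont: 2; Pinehurst: 8; Claybrook: 8; Stonebridge: 4; Millford: 1

Standard divisor 302091/26 ≈ 11618.885; standard quotas: Oakdale 3.542, Rivermont 1.960, Pinehurst 7.492, Claybrook 7.408, Stonebridge 4.578, Millford 1.020.
Rounding down gives 3, 1, 7, 7, 4, 1 = 23 seats, so the divisor must be adjusted.
With modified divisor 10700: modified quotas Oakdale 3.846, Rivermont 2.129, Pinehurst 8.135, Claybrook 8.044, Stonebridge 4.971, Millford 1.107.
Rounding down: Oakdale 3, Rivermont 2, Pinehurst 8, Claybrook 8, Stonebridge 4, Millford 1 (total 26).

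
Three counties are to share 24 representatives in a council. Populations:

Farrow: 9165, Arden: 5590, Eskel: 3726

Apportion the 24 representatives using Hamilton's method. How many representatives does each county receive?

Farrow: 12; Arden: 7; Eskel: 5

Standard divisor: 18481 ÷ 24 ≈ 770.042.
Standard quotas: Farrow 11.9020, Arden 7.2593, Eskel 4.8387.
Lower quotas: Farrow 11, Arden 7, Eskel 4 (sum 22, leaving 2 seats).
Remainders in descending order: Farrow 0.9020, Eskel 0.8387, Arden 0.2593.
Largest remainders: Farrow, Eskel receive the extra seats.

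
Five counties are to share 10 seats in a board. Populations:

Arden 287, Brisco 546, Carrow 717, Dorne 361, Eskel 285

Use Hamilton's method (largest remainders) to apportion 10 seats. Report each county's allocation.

Total 2196; standard divisor 2196/10 ≈ 219.6.
Standard quotas: Arden 1.307, Brisco 2.486, Carrow 3.265, Dorne 1.644, Eskel 1.298.
Lower quotas: Arden 1, Brisco 2, Carrow 3, Dorne 1, Eskel 1 (sum 8, leaving 2 seats).
Remainders in descending order: Dorne 0.644, Brisco 0.486, Arden 0.307, Eskel 0.298, Carrow 0.265.
Largest remainders: Dorne, Brisco receive the extra seats.

Arden 1, Brisco 3, Carrow 3, Dorne 2, Eskel 1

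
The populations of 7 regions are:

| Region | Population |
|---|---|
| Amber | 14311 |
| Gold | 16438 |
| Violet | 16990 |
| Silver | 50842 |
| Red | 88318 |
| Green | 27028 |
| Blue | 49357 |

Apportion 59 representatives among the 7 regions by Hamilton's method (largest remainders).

Amber: 3, Gold: 4, Violet: 4, Silver: 11, Red: 20, Green: 6, Blue: 11

Total 263284; standard divisor 263284/59 ≈ 4462.441.
Standard quotas: Amber 3.2070, Gold 3.6836, Violet 3.8073, Silver 11.3933, Red 19.7914, Green 6.0568, Blue 11.0605.
Lower quotas: Amber 3, Gold 3, Violet 3, Silver 11, Red 19, Green 6, Blue 11 (sum 56, leaving 3 seats).
Remainders in descending order: Violet 0.8073, Red 0.7914, Gold 0.6836, Silver 0.3933, Amber 0.2070, Blue 0.0605, Green 0.0568.
The surplus seats go to Violet, Red, Gold.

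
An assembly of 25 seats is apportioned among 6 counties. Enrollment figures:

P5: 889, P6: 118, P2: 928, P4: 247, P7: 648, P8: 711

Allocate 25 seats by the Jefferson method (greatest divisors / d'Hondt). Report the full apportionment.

Standard divisor 3541/25 ≈ 141.64; standard quotas: P5 6.276, P6 0.833, P2 6.552, P4 1.744, P7 4.575, P8 5.020.
Rounding down gives 6, 0, 6, 1, 4, 5 = 22 seats, so the divisor must be adjusted.
With modified divisor 125: modified quotas P5 7.112, P6 0.944, P2 7.424, P4 1.976, P7 5.184, P8 5.688.
Rounding down: P5 7, P6 0, P2 7, P4 1, P7 5, P8 5 (total 25).

P5=7; P6=0; P2=7; P4=1; P7=5; P8=5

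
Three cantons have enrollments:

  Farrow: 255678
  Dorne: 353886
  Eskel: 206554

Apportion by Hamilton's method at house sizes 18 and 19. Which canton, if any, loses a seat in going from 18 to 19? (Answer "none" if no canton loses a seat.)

At 18 seats: Farrow 6, Dorne 8, Eskel 4.
At 19 seats: Farrow 6, Dorne 8, Eskel 5.
No canton's allocation decreased.

none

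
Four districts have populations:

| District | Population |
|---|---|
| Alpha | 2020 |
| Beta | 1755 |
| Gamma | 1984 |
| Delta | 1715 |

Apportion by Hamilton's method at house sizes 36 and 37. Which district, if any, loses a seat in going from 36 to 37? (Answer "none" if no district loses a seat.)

At 36 seats: Alpha 10, Beta 8, Gamma 10, Delta 8.
At 37 seats: Alpha 10, Beta 9, Gamma 10, Delta 8.
No district's allocation decreased.

none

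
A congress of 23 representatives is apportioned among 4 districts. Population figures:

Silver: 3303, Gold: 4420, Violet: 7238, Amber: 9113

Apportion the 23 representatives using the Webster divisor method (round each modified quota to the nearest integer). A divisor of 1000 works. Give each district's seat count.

With modified divisor 1000: modified quotas Silver 3.303, Gold 4.420, Violet 7.238, Amber 9.113.
Rounding to the nearest integer: Silver 3, Gold 4, Violet 7, Amber 9 (total 23).

Silver 3, Gold 4, Violet 7, Amber 9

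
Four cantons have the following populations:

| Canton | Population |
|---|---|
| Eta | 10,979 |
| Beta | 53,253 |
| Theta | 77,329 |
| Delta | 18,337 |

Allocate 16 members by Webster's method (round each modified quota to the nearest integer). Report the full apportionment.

Standard divisor 159898/16 ≈ 9993.625; standard quotas: Eta 1.099, Beta 5.329, Theta 7.738, Delta 1.835.
Rounding to the nearest integer gives Eta 1, Beta 5, Theta 8, Delta 2 — total 16, matching the house size, so no adjustment is needed.

Eta=1, Beta=5, Theta=8, Delta=2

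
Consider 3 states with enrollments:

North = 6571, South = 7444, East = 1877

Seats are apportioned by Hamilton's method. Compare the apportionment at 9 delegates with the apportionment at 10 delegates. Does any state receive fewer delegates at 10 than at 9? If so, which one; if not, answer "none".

At 9 seats: North 4, South 4, East 1.
At 10 seats: North 4, South 5, East 1.
No state's allocation decreased.

none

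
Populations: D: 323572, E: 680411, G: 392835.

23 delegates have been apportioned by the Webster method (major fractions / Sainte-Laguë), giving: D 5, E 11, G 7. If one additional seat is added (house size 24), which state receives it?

Priority for the next seat is population ÷ (current seats + 0.5).
Priorities: D 58831.273, E 59166.174, G 52378.000.
Highest priority: E.

E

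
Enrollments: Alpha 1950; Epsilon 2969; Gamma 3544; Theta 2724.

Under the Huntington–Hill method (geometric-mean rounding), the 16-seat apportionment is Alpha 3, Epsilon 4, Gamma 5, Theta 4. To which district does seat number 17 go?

Priority for the next seat is population ÷ (√(s·(s+1))).
Priorities: Alpha 562.917, Epsilon 663.889, Gamma 647.043, Theta 609.105.
Highest priority: Epsilon.

Epsilon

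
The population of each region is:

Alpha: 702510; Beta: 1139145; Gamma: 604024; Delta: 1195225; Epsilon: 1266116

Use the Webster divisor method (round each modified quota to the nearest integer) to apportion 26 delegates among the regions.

Standard divisor 4907020/26 ≈ 188731.538; standard quotas: Alpha 3.722, Beta 6.036, Gamma 3.200, Delta 6.333, Epsilon 6.709.
Rounding to the nearest integer gives Alpha 4, Beta 6, Gamma 3, Delta 6, Epsilon 7 — total 26, matching the house size, so no adjustment is needed.

Alpha 4, Beta 6, Gamma 3, Delta 6, Epsilon 7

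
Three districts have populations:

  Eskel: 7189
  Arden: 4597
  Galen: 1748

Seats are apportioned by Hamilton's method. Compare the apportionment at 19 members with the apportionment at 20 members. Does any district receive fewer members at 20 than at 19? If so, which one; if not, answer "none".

Galen

At 19 seats: Eskel 10, Arden 6, Galen 3.
At 20 seats: Eskel 11, Arden 7, Galen 2.
Galen drops from 3 to 2.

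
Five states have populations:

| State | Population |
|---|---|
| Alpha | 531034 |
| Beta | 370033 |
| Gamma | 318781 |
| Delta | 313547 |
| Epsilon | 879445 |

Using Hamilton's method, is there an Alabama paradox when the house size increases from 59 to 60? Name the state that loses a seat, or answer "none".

At 59 seats: Alpha 13, Beta 9, Gamma 8, Delta 8, Epsilon 21.
At 60 seats: Alpha 13, Beta 9, Gamma 8, Delta 8, Epsilon 22.
No state's allocation decreased.

none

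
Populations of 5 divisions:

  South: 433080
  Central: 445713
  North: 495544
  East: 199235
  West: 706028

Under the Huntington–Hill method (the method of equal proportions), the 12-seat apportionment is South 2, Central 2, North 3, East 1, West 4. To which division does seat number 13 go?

Priority for the next seat is population ÷ (√(s·(s+1))).
Priorities: South 176804.170, Central 181961.570, North 143051.231, East 140880.420, West 157872.660.
Highest priority: Central.

Central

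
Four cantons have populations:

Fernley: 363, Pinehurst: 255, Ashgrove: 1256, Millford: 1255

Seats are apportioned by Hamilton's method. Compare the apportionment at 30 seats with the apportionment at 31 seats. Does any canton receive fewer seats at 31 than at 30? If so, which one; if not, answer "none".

none

At 30 seats: Fernley 4, Pinehurst 2, Ashgrove 12, Millford 12.
At 31 seats: Fernley 4, Pinehurst 3, Ashgrove 12, Millford 12.
No canton's allocation decreased.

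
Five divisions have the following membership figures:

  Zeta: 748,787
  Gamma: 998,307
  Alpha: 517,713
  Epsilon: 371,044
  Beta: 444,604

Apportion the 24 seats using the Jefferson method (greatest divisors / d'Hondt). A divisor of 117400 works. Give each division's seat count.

Zeta=6; Gamma=8; Alpha=4; Epsilon=3; Beta=3

With modified divisor 117400: modified quotas Zeta 6.378, Gamma 8.503, Alpha 4.410, Epsilon 3.161, Beta 3.787.
Rounding down: Zeta 6, Gamma 8, Alpha 4, Epsilon 3, Beta 3 (total 24).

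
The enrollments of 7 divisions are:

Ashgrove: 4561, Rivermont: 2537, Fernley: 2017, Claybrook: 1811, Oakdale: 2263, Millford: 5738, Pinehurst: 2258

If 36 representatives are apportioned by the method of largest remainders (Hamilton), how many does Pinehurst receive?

4

Standard divisor: 21185 ÷ 36 ≈ 588.472.
Standard quotas: Ashgrove 7.7506, Rivermont 4.3112, Fernley 3.4275, Claybrook 3.0775, Oakdale 3.8456, Millford 9.7507, Pinehurst 3.8371.
Lower quotas: Ashgrove 7, Rivermont 4, Fernley 3, Claybrook 3, Oakdale 3, Millford 9, Pinehurst 3 (sum 32, leaving 4 seats).
Remainders in descending order: Oakdale 0.8456, Pinehurst 0.8371, Millford 0.7507, Ashgrove 0.7506, Fernley 0.4275, Rivermont 0.3112, Claybrook 0.0775.
The surplus seats go to Oakdale, Pinehurst, Millford, Ashgrove.
Pinehurst receives 4.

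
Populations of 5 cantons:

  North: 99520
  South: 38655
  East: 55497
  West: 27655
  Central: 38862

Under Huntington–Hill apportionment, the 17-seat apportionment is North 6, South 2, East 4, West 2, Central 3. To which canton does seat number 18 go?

South

Priority for the next seat is population ÷ (√(s·(s+1))).
Priorities: North 15356.269, South 15780.838, East 12409.506, West 11290.106, Central 11218.493.
Highest priority: South.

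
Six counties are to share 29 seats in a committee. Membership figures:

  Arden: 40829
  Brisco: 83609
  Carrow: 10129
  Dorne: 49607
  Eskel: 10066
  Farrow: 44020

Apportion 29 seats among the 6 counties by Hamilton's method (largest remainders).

Arden: 5; Brisco: 10; Carrow: 1; Dorne: 6; Eskel: 1; Farrow: 6

Total 238260; standard divisor 238260/29 ≈ 8215.862.
Standard quotas: Arden 4.9695, Brisco 10.1765, Carrow 1.2329, Dorne 6.0380, Eskel 1.2252, Farrow 5.3579.
Lower quotas: Arden 4, Brisco 10, Carrow 1, Dorne 6, Eskel 1, Farrow 5 (sum 27, leaving 2 seats).
Remainders in descending order: Arden 0.9695, Farrow 0.3579, Carrow 0.2329, Eskel 0.2252, Brisco 0.1765, Dorne 0.0380.
Largest remainders: Arden, Farrow receive the extra seats.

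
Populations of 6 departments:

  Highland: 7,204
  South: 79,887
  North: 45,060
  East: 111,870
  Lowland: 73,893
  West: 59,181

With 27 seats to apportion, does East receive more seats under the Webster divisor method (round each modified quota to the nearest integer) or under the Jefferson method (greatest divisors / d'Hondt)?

Webster: Highland 1, South 6, North 3, East 8, Lowland 5, West 4.
Jefferson: Highland 0, South 6, North 3, East 9, Lowland 5, West 4.
East gets 8 under Webster and 9 under Jefferson.

Jefferson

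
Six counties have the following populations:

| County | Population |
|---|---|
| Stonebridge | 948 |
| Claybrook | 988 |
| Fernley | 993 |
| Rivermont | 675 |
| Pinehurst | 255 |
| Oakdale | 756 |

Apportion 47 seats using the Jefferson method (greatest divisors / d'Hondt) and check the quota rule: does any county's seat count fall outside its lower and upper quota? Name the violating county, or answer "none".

none

Standard quotas: Stonebridge 9.655, Claybrook 10.062, Fernley 10.113, Rivermont 6.874, Pinehurst 2.597, Oakdale 7.699.
Jefferson allocation: Stonebridge 10, Claybrook 10, Fernley 10, Rivermont 7, Pinehurst 2, Oakdale 8.
Every allocation lies between the lower and upper quota.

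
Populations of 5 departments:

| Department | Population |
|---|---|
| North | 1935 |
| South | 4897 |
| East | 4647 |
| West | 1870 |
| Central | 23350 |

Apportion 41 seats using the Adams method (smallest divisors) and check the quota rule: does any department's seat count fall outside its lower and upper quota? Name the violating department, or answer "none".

Standard quotas: North 2.162, South 5.471, East 5.192, West 2.089, Central 26.087.
Adams allocation: North 3, South 6, East 5, West 2, Central 25.
Central has quota 26.087 (lower 26, upper 27) but receives 25 — outside the quota interval.

Central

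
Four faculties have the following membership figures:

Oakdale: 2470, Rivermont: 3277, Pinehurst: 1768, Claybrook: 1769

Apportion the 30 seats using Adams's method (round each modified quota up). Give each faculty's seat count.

Oakdale 8; Rivermont 10; Pinehurst 6; Claybrook 6

Standard divisor 9284/30 ≈ 309.467; standard quotas: Oakdale 7.981, Rivermont 10.589, Pinehurst 5.713, Claybrook 5.716.
Rounding up gives 8, 11, 6, 6 = 31 seats, so the divisor must be adjusted.
With modified divisor 340: modified quotas Oakdale 7.265, Rivermont 9.638, Pinehurst 5.200, Claybrook 5.203.
Rounding up: Oakdale 8, Rivermont 10, Pinehurst 6, Claybrook 6 (total 30).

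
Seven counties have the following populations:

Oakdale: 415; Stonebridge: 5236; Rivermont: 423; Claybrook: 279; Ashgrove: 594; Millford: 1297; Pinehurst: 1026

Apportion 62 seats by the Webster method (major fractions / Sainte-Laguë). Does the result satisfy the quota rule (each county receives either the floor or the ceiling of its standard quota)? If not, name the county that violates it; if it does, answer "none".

Standard quotas: Oakdale 2.776, Stonebridge 35.020, Rivermont 2.829, Claybrook 1.866, Ashgrove 3.973, Millford 8.675, Pinehurst 6.862.
Webster allocation: Oakdale 3, Stonebridge 34, Rivermont 3, Claybrook 2, Ashgrove 4, Millford 9, Pinehurst 7.
Stonebridge has quota 35.020 (lower 35, upper 36) but receives 34 — outside the quota interval.

Stonebridge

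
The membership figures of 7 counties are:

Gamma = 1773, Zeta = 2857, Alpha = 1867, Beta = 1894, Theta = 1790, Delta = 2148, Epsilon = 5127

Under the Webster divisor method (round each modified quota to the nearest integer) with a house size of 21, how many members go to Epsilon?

6

Standard divisor 17456/21 ≈ 831.238; standard quotas: Gamma 2.133, Zeta 3.437, Alpha 2.246, Beta 2.279, Theta 2.153, Delta 2.584, Epsilon 6.168.
Rounding to the nearest integer gives 2, 3, 2, 2, 2, 3, 6 = 20 seats, so the divisor must be adjusted.
With modified divisor 800: modified quotas Gamma 2.216, Zeta 3.571, Alpha 2.334, Beta 2.368, Theta 2.237, Delta 2.685, Epsilon 6.409.
Rounding to the nearest integer: Gamma 2, Zeta 4, Alpha 2, Beta 2, Theta 2, Delta 3, Epsilon 6 (total 21).
Epsilon receives 6.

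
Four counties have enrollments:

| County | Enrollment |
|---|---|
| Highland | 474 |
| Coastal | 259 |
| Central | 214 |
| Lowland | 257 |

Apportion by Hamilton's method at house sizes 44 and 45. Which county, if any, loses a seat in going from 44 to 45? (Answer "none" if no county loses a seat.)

none

At 44 seats: Highland 17, Coastal 10, Central 8, Lowland 9.
At 45 seats: Highland 18, Coastal 10, Central 8, Lowland 9.
No county's allocation decreased.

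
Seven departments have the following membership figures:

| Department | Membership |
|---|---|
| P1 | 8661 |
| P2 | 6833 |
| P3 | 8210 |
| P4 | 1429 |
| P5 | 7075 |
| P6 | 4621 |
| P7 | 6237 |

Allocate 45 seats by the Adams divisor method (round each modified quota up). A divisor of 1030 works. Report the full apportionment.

P1=9, P2=7, P3=8, P4=2, P5=7, P6=5, P7=7

With modified divisor 1030: modified quotas P1 8.409, P2 6.634, P3 7.971, P4 1.387, P5 6.869, P6 4.486, P7 6.055.
Rounding up: P1 9, P2 7, P3 8, P4 2, P5 7, P6 5, P7 7 (total 45).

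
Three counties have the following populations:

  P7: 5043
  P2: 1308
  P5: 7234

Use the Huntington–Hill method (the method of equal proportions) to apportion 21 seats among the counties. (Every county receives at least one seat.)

P7 8, P2 2, P5 11

With divisor 652: modified quotas P7 7.735, P2 2.006, P5 11.095.
Geometric-mean thresholds: P7 √(7·8)=7.483, P2 √(2·3)=2.449, P5 √(11·12)=11.489.
Each quota rounded against its threshold gives P7 8, P2 2, P5 11 (total 21).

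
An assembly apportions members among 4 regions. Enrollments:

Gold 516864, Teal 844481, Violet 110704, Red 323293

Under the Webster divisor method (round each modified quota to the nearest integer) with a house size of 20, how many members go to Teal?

9

Standard divisor 1795342/20 ≈ 89767.1; standard quotas: Gold 5.758, Teal 9.407, Violet 1.233, Red 3.601.
Rounding to the nearest integer gives Gold 6, Teal 9, Violet 1, Red 4 — total 20, matching the house size, so no adjustment is needed.
Teal receives 9.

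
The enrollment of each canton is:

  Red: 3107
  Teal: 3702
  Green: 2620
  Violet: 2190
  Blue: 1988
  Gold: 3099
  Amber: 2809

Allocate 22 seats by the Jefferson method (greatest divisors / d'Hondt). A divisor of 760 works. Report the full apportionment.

With modified divisor 760: modified quotas Red 4.088, Teal 4.871, Green 3.447, Violet 2.882, Blue 2.616, Gold 4.078, Amber 3.696.
Rounding down: Red 4, Teal 4, Green 3, Violet 2, Blue 2, Gold 4, Amber 3 (total 22).

Red=4; Teal=4; Green=3; Violet=2; Blue=2; Gold=4; Amber=3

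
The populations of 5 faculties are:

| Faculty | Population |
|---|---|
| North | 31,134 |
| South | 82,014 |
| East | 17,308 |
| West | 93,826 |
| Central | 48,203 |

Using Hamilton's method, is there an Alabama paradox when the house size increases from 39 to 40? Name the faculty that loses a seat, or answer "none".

At 39 seats: North 4, South 12, East 3, West 13, Central 7.
At 40 seats: North 5, South 12, East 2, West 14, Central 7.
East drops from 3 to 2.

East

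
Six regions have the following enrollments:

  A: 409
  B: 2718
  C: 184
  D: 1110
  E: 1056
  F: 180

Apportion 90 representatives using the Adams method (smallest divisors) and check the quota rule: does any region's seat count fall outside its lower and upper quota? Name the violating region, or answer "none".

Standard quotas: A 6.507, B 43.242, C 2.927, D 17.660, E 16.800, F 2.864.
Adams allocation: A 7, B 42, C 3, D 18, E 17, F 3.
B has quota 43.242 (lower 43, upper 44) but receives 42 — outside the quota interval.

B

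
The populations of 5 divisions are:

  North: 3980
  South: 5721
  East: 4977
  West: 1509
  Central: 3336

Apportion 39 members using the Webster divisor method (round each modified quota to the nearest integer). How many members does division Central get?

7

Standard divisor 19523/39 ≈ 500.59; standard quotas: North 7.951, South 11.429, East 9.942, West 3.014, Central 6.664.
Rounding to the nearest integer gives North 8, South 11, East 10, West 3, Central 7 — total 39, matching the house size, so no adjustment is needed.
Central receives 7.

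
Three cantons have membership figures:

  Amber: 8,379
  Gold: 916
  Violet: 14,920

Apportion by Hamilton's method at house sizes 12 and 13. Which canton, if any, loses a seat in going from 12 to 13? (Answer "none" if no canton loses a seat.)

Gold

At 12 seats: Amber 4, Gold 1, Violet 7.
At 13 seats: Amber 5, Gold 0, Violet 8.
Gold drops from 1 to 0.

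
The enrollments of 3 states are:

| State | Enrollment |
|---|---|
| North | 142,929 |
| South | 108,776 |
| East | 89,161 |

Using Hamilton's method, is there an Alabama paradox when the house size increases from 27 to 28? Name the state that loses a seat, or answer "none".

none

At 27 seats: North 11, South 9, East 7.
At 28 seats: North 12, South 9, East 7.
No state's allocation decreased.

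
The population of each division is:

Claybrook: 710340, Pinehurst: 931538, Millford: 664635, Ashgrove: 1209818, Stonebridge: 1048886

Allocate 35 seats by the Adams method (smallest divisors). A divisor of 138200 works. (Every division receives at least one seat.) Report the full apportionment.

Claybrook 6, Pinehurst 7, Millford 5, Ashgrove 9, Stonebridge 8

With modified divisor 138200: modified quotas Claybrook 5.140, Pinehurst 6.741, Millford 4.809, Ashgrove 8.754, Stonebridge 7.590.
Rounding up: Claybrook 6, Pinehurst 7, Millford 5, Ashgrove 9, Stonebridge 8 (total 35).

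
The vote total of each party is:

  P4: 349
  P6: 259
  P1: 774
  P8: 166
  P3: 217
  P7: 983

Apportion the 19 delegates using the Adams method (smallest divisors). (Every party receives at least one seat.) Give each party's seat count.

P4=3, P6=2, P1=5, P8=1, P3=2, P7=6

Standard divisor 2748/19 ≈ 144.632; standard quotas: P4 2.413, P6 1.791, P1 5.352, P8 1.148, P3 1.500, P7 6.797.
Rounding up gives 3, 2, 6, 2, 2, 7 = 22 seats, so the divisor must be adjusted.
With modified divisor 170: modified quotas P4 2.053, P6 1.524, P1 4.553, P8 0.976, P3 1.276, P7 5.782.
Rounding up: P4 3, P6 2, P1 5, P8 1, P3 2, P7 6 (total 19).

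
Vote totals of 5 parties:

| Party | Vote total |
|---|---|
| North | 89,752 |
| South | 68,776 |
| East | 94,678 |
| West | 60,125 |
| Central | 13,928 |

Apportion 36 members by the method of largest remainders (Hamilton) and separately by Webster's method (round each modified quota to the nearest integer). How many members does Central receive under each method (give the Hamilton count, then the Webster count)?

1 and 2

Hamilton: North 10, South 8, East 10, West 7, Central 1.
Webster: North 10, South 7, East 10, West 7, Central 2.
Central gets 1 under Hamilton and 2 under Webster.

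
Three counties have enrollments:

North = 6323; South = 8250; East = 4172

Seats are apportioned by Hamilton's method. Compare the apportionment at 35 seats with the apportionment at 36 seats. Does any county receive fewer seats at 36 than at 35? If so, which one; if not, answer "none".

At 35 seats: North 12, South 15, East 8.
At 36 seats: North 12, South 16, East 8.
No county's allocation decreased.

none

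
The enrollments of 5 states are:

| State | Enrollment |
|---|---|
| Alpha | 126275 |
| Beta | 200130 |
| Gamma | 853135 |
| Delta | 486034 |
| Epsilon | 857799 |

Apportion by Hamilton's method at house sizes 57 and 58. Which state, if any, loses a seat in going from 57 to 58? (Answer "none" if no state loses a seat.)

At 57 seats: Alpha 3, Beta 5, Gamma 19, Delta 11, Epsilon 19.
At 58 seats: Alpha 3, Beta 4, Gamma 20, Delta 11, Epsilon 20.
Beta drops from 5 to 4.

Beta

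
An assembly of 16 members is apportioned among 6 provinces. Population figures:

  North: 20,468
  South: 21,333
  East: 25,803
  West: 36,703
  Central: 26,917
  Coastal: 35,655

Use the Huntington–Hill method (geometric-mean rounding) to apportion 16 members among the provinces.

North 2, South 2, East 2, West 4, Central 3, Coastal 3

With divisor 10565: modified quotas North 1.937, South 2.019, East 2.442, West 3.474, Central 2.548, Coastal 3.375.
Geometric-mean thresholds: North √(1·2)=1.414, South √(2·3)=2.449, East √(2·3)=2.449, West √(3·4)=3.464, Central √(2·3)=2.449, Coastal √(3·4)=3.464.
Each quota rounded against its threshold gives North 2, South 2, East 2, West 4, Central 3, Coastal 3 (total 16).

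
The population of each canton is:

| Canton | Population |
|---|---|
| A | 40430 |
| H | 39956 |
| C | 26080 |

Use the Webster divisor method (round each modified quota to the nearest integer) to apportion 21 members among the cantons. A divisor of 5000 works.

A: 8, H: 8, C: 5

With modified divisor 5000: modified quotas A 8.086, H 7.991, C 5.216.
Rounding to the nearest integer: A 8, H 8, C 5 (total 21).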